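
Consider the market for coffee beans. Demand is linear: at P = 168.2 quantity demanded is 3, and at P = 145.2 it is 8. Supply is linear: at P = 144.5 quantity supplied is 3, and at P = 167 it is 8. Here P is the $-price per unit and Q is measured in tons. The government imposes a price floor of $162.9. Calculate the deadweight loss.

$9.60

Demand slope = (145.2 − 168.2)/(8 − 3) = −4.6, so P = 182 − 4.6Q.
Supply slope = (167 − 144.5)/(8 − 3) = 4.5, so P = 131 + 4.5Q.
Competitive equilibrium: 182 − 4.6Q = 131 + 4.5Q → Q* = 5.6044, P* = 156.2198.
At the floor P = 162.9, quantity demanded = (182 − 162.9)/4.6 = 4.1522.
Sellers' marginal cost at Q' = 4.1522: 131 + 4.5·4.1522 = 149.6849.
ΔQ = 5.6044 − 4.1522 = 1.4522; wedge = 162.9 − 149.6849 = 13.2151.
Welfare loss = ½ × 1.4522 × 13.2151 = $9.60.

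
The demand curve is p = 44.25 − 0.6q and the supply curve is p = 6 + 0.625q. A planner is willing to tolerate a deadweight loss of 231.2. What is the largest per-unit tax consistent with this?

23.8

Competitive equilibrium: 44.25 − 0.6q = 6 + 0.625q → q* = 31.2245, p* = 25.5153.
A tax t gives Δq = t/1.225 and wedge t, so DWL = t²/2.45.
t²/2.45 = 231.2 → t² = 566.44 → t = 23.8.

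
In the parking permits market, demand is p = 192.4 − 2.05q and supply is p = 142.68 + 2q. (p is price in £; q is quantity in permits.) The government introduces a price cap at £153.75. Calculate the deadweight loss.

Competitive equilibrium: 192.4 − 2.05q = 142.68 + 2q → q* = 12.2765, p* = 167.2331.
At the ceiling p = 153.75, quantity supplied = (153.75 − 142.68)/2 = 5.535.
Willingness to pay at q' = 5.535: 192.4 − 2.05·5.535 = 181.0533.
Δq = 12.2765 − 5.535 = 6.7415; wedge = 181.0533 − 153.75 = 27.3033.
Welfare loss = ½ × 6.7415 × 27.3033 = £92.03.

£92.03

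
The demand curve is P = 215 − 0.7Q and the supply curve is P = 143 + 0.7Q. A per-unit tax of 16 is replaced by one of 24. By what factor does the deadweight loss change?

2.25

Competitive equilibrium: 215 − 0.7Q = 143 + 0.7Q → Q* = 51.4286, P* = 179.
For a per-unit tax t: ΔQ = t/1.4, so DWL = ½·t·(t/1.4) = t²/2.8.
At t = 16: DWL = 91.429. At t = 24: DWL = 205.714.
Ratio = (24/16)² = 2.25.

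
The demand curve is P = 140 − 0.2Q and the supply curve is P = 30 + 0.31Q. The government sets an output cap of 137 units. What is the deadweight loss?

1578.84

Competitive equilibrium: 140 − 0.2Q = 30 + 0.31Q → Q* = 215.6863, P* = 96.8627.
At Q = 137: demand price = 140 − 0.2·137 = 112.6; supply price = 30 + 0.31·137 = 72.47.
ΔQ = 215.6863 − 137 = 78.6863; wedge = 112.6 − 72.47 = 40.13.
Deadweight loss = ½ × 78.6863 × 40.13 = 1578.84.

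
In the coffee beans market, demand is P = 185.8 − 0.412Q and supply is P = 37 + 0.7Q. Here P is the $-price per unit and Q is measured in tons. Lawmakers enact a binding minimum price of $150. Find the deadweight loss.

Competitive equilibrium: 185.8 − 0.412Q = 37 + 0.7Q → Q* = 133.8129, P* = 130.6691.
At the floor P = 150, quantity demanded = (185.8 − 150)/0.412 = 86.8932.
Sellers' marginal cost at Q' = 86.8932: 37 + 0.7·86.8932 = 97.8252.
ΔQ = 133.8129 − 86.8932 = 46.9197; wedge = 150 − 97.8252 = 52.1748.
The triangle = ½ × 46.9197 × 52.1748 = $1224.01.

$1224.01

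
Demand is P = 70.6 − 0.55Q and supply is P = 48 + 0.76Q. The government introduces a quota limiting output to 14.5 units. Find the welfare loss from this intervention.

4.96

Competitive equilibrium: 70.6 − 0.55Q = 48 + 0.76Q → Q* = 17.2519, P* = 61.1115.
At Q = 14.5: demand price = 70.6 − 0.55·14.5 = 62.625; supply price = 48 + 0.76·14.5 = 59.02.
ΔQ = 17.2519 − 14.5 = 2.7519; wedge = 62.625 − 59.02 = 3.605.
Deadweight loss = ½ × 2.7519 × 3.605 = 4.96.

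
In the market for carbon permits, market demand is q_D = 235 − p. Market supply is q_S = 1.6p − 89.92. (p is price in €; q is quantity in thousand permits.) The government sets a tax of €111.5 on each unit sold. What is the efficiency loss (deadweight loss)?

€3825.31 thousand

In inverse form: demand p = 235 − q, supply p = 56.2 + 0.625q.
Competitive equilibrium: 235 − q = 56.2 + 0.625q → q* = 110.0308, p* = 124.9692.
With the tax, the buyer price exceeds the seller price by 111.5: (235 − q) − (56.2 + 0.625q) = 111.5 → q' = 41.4154.
Δq = 110.0308 − 41.4154 = 68.6154; the wedge equals the tax, 111.5.
The triangle = ½ × 68.6154 × 111.5 = €3825.31 thousand.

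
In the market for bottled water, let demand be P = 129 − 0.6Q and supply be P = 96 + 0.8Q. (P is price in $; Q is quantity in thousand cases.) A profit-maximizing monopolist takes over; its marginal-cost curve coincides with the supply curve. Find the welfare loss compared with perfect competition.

$35 thousand

Competitive equilibrium: 129 − 0.6Q = 96 + 0.8Q → Q* = 23.5714, P* = 114.8571.
Marginal revenue: MR = 129 − 1.2Q. Set MR = MC: 129 − 1.2Q = 96 + 0.8Q → Q_m = 16.5.
Price P_m = 129 − 0.6·16.5 = 119.1; MC(Q_m) = 96 + 0.8·16.5 = 109.2.
Competitive Q* = 23.5714, so ΔQ = 7.0714; wedge = 119.1 − 109.2 = 9.9.
DWL = ½ × 7.0714 × 9.9 = $35 thousand.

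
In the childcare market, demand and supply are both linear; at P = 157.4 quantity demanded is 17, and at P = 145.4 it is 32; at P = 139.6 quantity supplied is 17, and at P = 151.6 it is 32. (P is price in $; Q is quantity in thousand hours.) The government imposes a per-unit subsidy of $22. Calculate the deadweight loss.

Demand slope = (145.4 − 157.4)/(32 − 17) = −0.8, so P = 171 − 0.8Q.
Supply slope = (151.6 − 139.6)/(32 − 17) = 0.8, so P = 126 + 0.8Q.
Competitive equilibrium: 171 − 0.8Q = 126 + 0.8Q → Q* = 28.125, P* = 148.5.
The subsidy lowers effective supply by 22: P = 104 + 0.8Q.
New quantity: 171 − 0.8Q = 104 + 0.8Q → Q' = 41.875.
Overproduction ΔQ = 41.875 − 28.125 = 13.75; wedge = subsidy = 22.
DWL = ½ × 13.75 × 22 = $151.25 thousand.

$151.25 thousand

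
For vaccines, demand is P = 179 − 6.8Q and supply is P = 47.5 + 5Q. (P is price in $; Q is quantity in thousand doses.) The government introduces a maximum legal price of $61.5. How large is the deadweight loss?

Competitive equilibrium: 179 − 6.8Q = 47.5 + 5Q → Q* = 11.1441, P* = 103.2203.
At the ceiling P = 61.5, quantity supplied = (61.5 − 47.5)/5 = 2.8.
Willingness to pay at Q' = 2.8: 179 − 6.8·2.8 = 159.96.
ΔQ = 11.1441 − 2.8 = 8.3441; wedge = 159.96 − 61.5 = 98.46.
The triangle = ½ × 8.3441 × 98.46 = $410.78 thousand.

$410.78 thousand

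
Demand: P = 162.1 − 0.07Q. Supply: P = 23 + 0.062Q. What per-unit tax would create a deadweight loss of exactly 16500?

66

Competitive equilibrium: 162.1 − 0.07Q = 23 + 0.062Q → Q* = 1053.7879, P* = 88.3348.
A tax t gives ΔQ = t/0.132 and wedge t, so DWL = t²/0.264.
t²/0.264 = 16500 → t² = 4356 → t = 66.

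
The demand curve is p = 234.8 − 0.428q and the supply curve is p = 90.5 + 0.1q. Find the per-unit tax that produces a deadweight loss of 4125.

Competitive equilibrium: 234.8 − 0.428q = 90.5 + 0.1q → q* = 273.2955, p* = 117.8295.
A tax t gives Δq = t/0.528 and wedge t, so DWL = t²/1.056.
t²/1.056 = 4125 → t² = 4356 → t = 66.

66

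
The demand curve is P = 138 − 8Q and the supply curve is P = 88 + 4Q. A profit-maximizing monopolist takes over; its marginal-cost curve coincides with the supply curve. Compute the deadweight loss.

16.67

Competitive equilibrium: 138 − 8Q = 88 + 4Q → Q* = 4.1667, P* = 104.6667.
Marginal revenue: MR = 138 − 16Q. Set MR = MC: 138 − 16Q = 88 + 4Q → Q_m = 2.5.
Price P_m = 138 − 8·2.5 = 118; MC(Q_m) = 88 + 4·2.5 = 98.
Competitive Q* = 4.1667, so ΔQ = 1.6667; wedge = 118 − 98 = 20.
The triangle = ½ × 1.6667 × 20 = 16.67.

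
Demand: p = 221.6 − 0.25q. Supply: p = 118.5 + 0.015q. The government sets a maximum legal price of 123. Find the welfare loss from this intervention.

1050.87

Competitive equilibrium: 221.6 − 0.25q = 118.5 + 0.015q → q* = 389.0566, p* = 124.3358.
At the ceiling p = 123, quantity supplied = (123 − 118.5)/0.015 = 300.
Willingness to pay at q' = 300: 221.6 − 0.25·300 = 146.6.
Δq = 389.0566 − 300 = 89.0566; wedge = 146.6 − 123 = 23.6.
The triangle = ½ × 89.0566 × 23.6 = 1050.87.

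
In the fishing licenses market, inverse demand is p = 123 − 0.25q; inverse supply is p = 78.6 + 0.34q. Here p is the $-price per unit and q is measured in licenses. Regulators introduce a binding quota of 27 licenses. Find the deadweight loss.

Competitive equilibrium: 123 − 0.25q = 78.6 + 0.34q → q* = 75.2542, p* = 104.1864.
At q = 27: demand price = 123 − 0.25·27 = 116.25; supply price = 78.6 + 0.34·27 = 87.78.
Δq = 75.2542 − 27 = 48.2542; wedge = 116.25 − 87.78 = 28.47.
Deadweight loss = ½ × 48.2542 × 28.47 = $686.90.

$686.90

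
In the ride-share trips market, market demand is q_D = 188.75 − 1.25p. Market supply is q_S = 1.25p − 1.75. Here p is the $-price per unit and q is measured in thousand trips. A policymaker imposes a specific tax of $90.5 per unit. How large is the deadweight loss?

$2559.45 thousand

In inverse form: demand p = 151 − 0.8q, supply p = 1.4 + 0.8q.
Competitive equilibrium: 151 − 0.8q = 1.4 + 0.8q → q* = 93.5, p* = 76.2.
With the tax, the buyer price exceeds the seller price by 90.5: (151 − 0.8q) − (1.4 + 0.8q) = 90.5 → q' = 36.9375.
Δq = 93.5 − 36.9375 = 56.5625; the wedge equals the tax, 90.5.
Deadweight loss = ½ × 56.5625 × 90.5 = $2559.45 thousand.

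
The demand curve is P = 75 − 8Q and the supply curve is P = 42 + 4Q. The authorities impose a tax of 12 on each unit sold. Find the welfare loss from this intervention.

6

Competitive equilibrium: 75 − 8Q = 42 + 4Q → Q* = 2.75, P* = 53.
With the tax, the buyer price exceeds the seller price by 12: (75 − 8Q) − (42 + 4Q) = 12 → Q' = 1.75.
ΔQ = 2.75 − 1.75 = 1; the wedge equals the tax, 12.
Welfare loss = ½ × 1 × 12 = 6.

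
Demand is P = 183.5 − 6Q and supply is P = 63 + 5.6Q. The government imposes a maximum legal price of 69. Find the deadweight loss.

503.42

Competitive equilibrium: 183.5 − 6Q = 63 + 5.6Q → Q* = 10.3879, P* = 121.1724.
At the ceiling P = 69, quantity supplied = (69 − 63)/5.6 = 1.0714.
Willingness to pay at Q' = 1.0714: 183.5 − 6·1.0714 = 177.0716.
ΔQ = 10.3879 − 1.0714 = 9.3165; wedge = 177.0716 − 69 = 108.0716.
The triangle = ½ × 9.3165 × 108.0716 = 503.42.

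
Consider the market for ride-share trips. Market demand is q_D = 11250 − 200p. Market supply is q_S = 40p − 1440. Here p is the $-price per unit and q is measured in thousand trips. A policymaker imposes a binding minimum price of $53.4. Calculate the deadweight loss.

In inverse form: demand p = 56.25 − 0.005q, supply p = 36 + 0.025q.
Competitive equilibrium: 56.25 − 0.005q = 36 + 0.025q → q* = 675, p* = 52.875.
At the floor p = 53.4, quantity demanded = (56.25 − 53.4)/0.005 = 570.
Sellers' marginal cost at q' = 570: 36 + 0.025·570 = 50.25.
Δq = 675 − 570 = 105; wedge = 53.4 − 50.25 = 3.15.
DWL = ½ × 105 × 3.15 = $165.375 thousand.

$165.375 thousand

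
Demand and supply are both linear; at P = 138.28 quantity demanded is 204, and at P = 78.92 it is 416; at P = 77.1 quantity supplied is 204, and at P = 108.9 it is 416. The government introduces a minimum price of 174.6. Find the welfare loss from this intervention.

Demand slope = (78.92 − 138.28)/(416 − 204) = −0.28, so P = 195.4 − 0.28Q.
Supply slope = (108.9 − 77.1)/(416 − 204) = 0.15, so P = 46.5 + 0.15Q.
Competitive equilibrium: 195.4 − 0.28Q = 46.5 + 0.15Q → Q* = 346.2791, P* = 98.4419.
At the floor P = 174.6, quantity demanded = (195.4 − 174.6)/0.28 = 74.2857.
Sellers' marginal cost at Q' = 74.2857: 46.5 + 0.15·74.2857 = 57.6429.
ΔQ = 346.2791 − 74.2857 = 271.9934; wedge = 174.6 − 57.6429 = 116.9571.
Deadweight loss = ½ × 271.9934 × 116.9571 = 15905.78.

15905.78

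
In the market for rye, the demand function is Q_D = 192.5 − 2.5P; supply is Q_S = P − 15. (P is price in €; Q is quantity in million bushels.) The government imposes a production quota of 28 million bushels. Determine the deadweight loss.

In inverse form: demand P = 77 − 0.4Q, supply P = 15 + Q.
Competitive equilibrium: 77 − 0.4Q = 15 + Q → Q* = 44.2857, P* = 59.2857.
At Q = 28: demand price = 77 − 0.4·28 = 65.8; supply price = 15 + 1·28 = 43.
ΔQ = 44.2857 − 28 = 16.2857; wedge = 65.8 − 43 = 22.8.
The triangle = ½ × 16.2857 × 22.8 = €185.66 million.

€185.66 million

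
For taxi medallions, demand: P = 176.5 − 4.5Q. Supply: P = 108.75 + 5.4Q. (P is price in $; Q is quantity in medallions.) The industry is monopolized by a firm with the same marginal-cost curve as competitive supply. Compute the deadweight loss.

Competitive equilibrium: 176.5 − 4.5Q = 108.75 + 5.4Q → Q* = 6.8434, P* = 145.7045.
Marginal revenue: MR = 176.5 − 9Q. Set MR = MC: 176.5 − 9Q = 108.75 + 5.4Q → Q_m = 4.7049.
Price P_m = 176.5 − 4.5·4.7049 = 155.328; MC(Q_m) = 108.75 + 5.4·4.7049 = 134.1565.
Competitive Q* = 6.8434, so ΔQ = 2.1385; wedge = 155.328 − 134.1565 = 21.1715.
Welfare loss = ½ × 2.1385 × 21.1715 = $22.64.

$22.64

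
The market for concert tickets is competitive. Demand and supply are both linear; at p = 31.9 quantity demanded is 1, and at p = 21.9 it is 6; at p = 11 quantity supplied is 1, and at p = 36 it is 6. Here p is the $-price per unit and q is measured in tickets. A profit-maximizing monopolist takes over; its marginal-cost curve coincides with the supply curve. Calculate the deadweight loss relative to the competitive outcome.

Demand slope = (21.9 − 31.9)/(6 − 1) = −2, so p = 33.9 − 2q.
Supply slope = (36 − 11)/(6 − 1) = 5, so p = 6 + 5q.
Competitive equilibrium: 33.9 − 2q = 6 + 5q → q* = 3.9857, p* = 25.9286.
Marginal revenue: MR = 33.9 − 4q. Set MR = MC: 33.9 − 4q = 6 + 5q → q_m = 3.1.
Price p_m = 33.9 − 2·3.1 = 27.7; MC(q_m) = 6 + 5·3.1 = 21.5.
Competitive q* = 3.9857, so Δq = 0.8857; wedge = 27.7 − 21.5 = 6.2.
Welfare loss = ½ × 0.8857 × 6.2 = $2.75.

$2.75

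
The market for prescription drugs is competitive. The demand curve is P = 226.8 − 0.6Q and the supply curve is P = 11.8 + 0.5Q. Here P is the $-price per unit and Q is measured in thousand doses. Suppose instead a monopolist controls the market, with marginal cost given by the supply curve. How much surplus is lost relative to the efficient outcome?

$2617.33 thousand

Competitive equilibrium: 226.8 − 0.6Q = 11.8 + 0.5Q → Q* = 195.4545, P* = 109.5273.
Marginal revenue: MR = 226.8 − 1.2Q. Set MR = MC: 226.8 − 1.2Q = 11.8 + 0.5Q → Q_m = 126.4706.
Price P_m = 226.8 − 0.6·126.4706 = 150.9176; MC(Q_m) = 11.8 + 0.5·126.4706 = 75.0353.
Competitive Q* = 195.4545, so ΔQ = 68.9839; wedge = 150.9176 − 75.0353 = 75.8823.
Welfare loss = ½ × 68.9839 × 75.8823 = $2617.33 thousand.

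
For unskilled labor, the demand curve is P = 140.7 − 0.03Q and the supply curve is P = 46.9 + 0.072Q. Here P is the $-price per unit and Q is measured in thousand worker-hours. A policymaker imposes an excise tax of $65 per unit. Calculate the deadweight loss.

Competitive equilibrium: 140.7 − 0.03Q = 46.9 + 0.072Q → Q* = 919.6078, P* = 113.1118.
With the tax, the buyer price exceeds the seller price by 65: (140.7 − 0.03Q) − (46.9 + 0.072Q) = 65 → Q' = 282.3529.
ΔQ = 919.6078 − 282.3529 = 637.2549; the wedge equals the tax, 65.
Deadweight loss = ½ × 637.2549 × 65 = $20710.78 thousand.

$20710.78 thousand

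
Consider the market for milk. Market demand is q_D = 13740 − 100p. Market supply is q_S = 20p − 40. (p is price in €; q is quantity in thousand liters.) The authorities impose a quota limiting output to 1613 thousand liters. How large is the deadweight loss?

€12429.20 thousand

In inverse form: demand p = 137.4 − 0.01q, supply p = 2 + 0.05q.
Competitive equilibrium: 137.4 − 0.01q = 2 + 0.05q → q* = 2256.6667, p* = 114.8333.
At q = 1613: demand price = 137.4 − 0.01·1613 = 121.27; supply price = 2 + 0.05·1613 = 82.65.
Δq = 2256.6667 − 1613 = 643.6667; wedge = 121.27 − 82.65 = 38.62.
DWL = ½ × 643.6667 × 38.62 = €12429.20 thousand.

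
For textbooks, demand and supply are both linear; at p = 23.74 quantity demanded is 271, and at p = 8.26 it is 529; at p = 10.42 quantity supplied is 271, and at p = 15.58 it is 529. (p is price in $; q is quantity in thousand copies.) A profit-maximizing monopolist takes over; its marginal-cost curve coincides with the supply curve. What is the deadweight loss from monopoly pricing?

$1406.25 thousand

Demand slope = (8.26 − 23.74)/(529 − 271) = −0.06, so p = 40 − 0.06q.
Supply slope = (15.58 − 10.42)/(529 − 271) = 0.02, so p = 5 + 0.02q.
Competitive equilibrium: 40 − 0.06q = 5 + 0.02q → q* = 437.5, p* = 13.75.
Marginal revenue: MR = 40 − 0.12q. Set MR = MC: 40 − 0.12q = 5 + 0.02q → q_m = 250.
Price p_m = 40 − 0.06·250 = 25; MC(q_m) = 5 + 0.02·250 = 10.
Competitive q* = 437.5, so Δq = 187.5; wedge = 25 − 10 = 15.
Deadweight loss = ½ × 187.5 × 15 = $1406.25 thousand.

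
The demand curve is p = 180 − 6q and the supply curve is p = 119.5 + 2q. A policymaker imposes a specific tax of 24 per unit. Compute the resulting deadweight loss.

36

Competitive equilibrium: 180 − 6q = 119.5 + 2q → q* = 7.5625, p* = 134.625.
With the tax, the buyer price exceeds the seller price by 24: (180 − 6q) − (119.5 + 2q) = 24 → q' = 4.5625.
Δq = 7.5625 − 4.5625 = 3; the wedge equals the tax, 24.
DWL = ½ × 3 × 24 = 36.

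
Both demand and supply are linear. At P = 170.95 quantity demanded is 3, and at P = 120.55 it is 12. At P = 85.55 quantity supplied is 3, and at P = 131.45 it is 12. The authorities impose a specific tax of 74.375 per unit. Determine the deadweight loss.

258.49

Demand slope = (120.55 − 170.95)/(12 − 3) = −5.6, so P = 187.75 − 5.6Q.
Supply slope = (131.45 − 85.55)/(12 − 3) = 5.1, so P = 70.25 + 5.1Q.
Competitive equilibrium: 187.75 − 5.6Q = 70.25 + 5.1Q → Q* = 10.9813, P* = 126.2547.
With the tax, the buyer price exceeds the seller price by 74.375: (187.75 − 5.6Q) − (70.25 + 5.1Q) = 74.375 → Q' = 4.0304.
ΔQ = 10.9813 − 4.0304 = 6.9509; the wedge equals the tax, 74.375.
Deadweight loss = ½ × 6.9509 × 74.375 = 258.49.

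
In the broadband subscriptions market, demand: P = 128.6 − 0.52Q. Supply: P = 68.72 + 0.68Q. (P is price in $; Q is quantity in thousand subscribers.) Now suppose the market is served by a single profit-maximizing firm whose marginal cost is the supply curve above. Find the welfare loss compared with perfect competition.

Competitive equilibrium: 128.6 − 0.52Q = 68.72 + 0.68Q → Q* = 49.9, P* = 102.652.
Marginal revenue: MR = 128.6 − 1.04Q. Set MR = MC: 128.6 − 1.04Q = 68.72 + 0.68Q → Q_m = 34.814.
Price P_m = 128.6 − 0.52·34.814 = 110.4967; MC(Q_m) = 68.72 + 0.68·34.814 = 92.3935.
Competitive Q* = 49.9, so ΔQ = 15.086; wedge = 110.4967 − 92.3935 = 18.1032.
DWL = ½ × 15.086 × 18.1032 = $136.55 thousand.

$136.55 thousand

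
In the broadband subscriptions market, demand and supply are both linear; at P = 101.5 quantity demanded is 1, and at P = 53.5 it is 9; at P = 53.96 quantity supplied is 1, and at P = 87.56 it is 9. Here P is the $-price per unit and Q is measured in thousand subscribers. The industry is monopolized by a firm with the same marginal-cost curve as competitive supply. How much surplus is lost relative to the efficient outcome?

$22.42 thousand

Demand slope = (53.5 − 101.5)/(9 − 1) = −6, so P = 107.5 − 6Q.
Supply slope = (87.56 − 53.96)/(9 − 1) = 4.2, so P = 49.76 + 4.2Q.
Competitive equilibrium: 107.5 − 6Q = 49.76 + 4.2Q → Q* = 5.6608, P* = 73.5353.
Marginal revenue: MR = 107.5 − 12Q. Set MR = MC: 107.5 − 12Q = 49.76 + 4.2Q → Q_m = 3.5642.
Price P_m = 107.5 − 6·3.5642 = 86.1148; MC(Q_m) = 49.76 + 4.2·3.5642 = 64.7296.
Competitive Q* = 5.6608, so ΔQ = 2.0966; wedge = 86.1148 − 64.7296 = 21.3852.
Deadweight loss = ½ × 2.0966 × 21.3852 = $22.42 thousand.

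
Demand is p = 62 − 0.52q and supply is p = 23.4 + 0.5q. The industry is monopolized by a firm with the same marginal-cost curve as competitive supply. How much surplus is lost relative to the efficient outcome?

83.27

Competitive equilibrium: 62 − 0.52q = 23.4 + 0.5q → q* = 37.8431, p* = 42.3216.
Marginal revenue: MR = 62 − 1.04q. Set MR = MC: 62 − 1.04q = 23.4 + 0.5q → q_m = 25.0649.
Price p_m = 62 − 0.52·25.0649 = 48.9663; MC(q_m) = 23.4 + 0.5·25.0649 = 35.9325.
Competitive q* = 37.8431, so Δq = 12.7782; wedge = 48.9663 − 35.9325 = 13.0338.
The triangle = ½ × 12.7782 × 13.0338 = 83.27.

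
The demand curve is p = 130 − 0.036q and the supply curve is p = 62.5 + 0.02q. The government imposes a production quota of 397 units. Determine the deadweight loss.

18296.36

Competitive equilibrium: 130 − 0.036q = 62.5 + 0.02q → q* = 1205.35714, p* = 86.60714.
At q = 397: demand price = 130 − 0.036·397 = 115.708; supply price = 62.5 + 0.02·397 = 70.44.
Δq = 1205.35714 − 397 = 808.35714; wedge = 115.708 − 70.44 = 45.268.
Welfare loss = ½ × 808.35714 × 45.268 = 18296.36.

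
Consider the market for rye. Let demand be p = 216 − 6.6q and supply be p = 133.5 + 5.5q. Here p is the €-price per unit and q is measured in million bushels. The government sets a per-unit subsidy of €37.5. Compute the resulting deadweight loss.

Competitive equilibrium: 216 − 6.6q = 133.5 + 5.5q → q* = 6.8182, p* = 171.
The subsidy lowers effective supply by 37.5: p = 96 + 5.5q.
New quantity: 216 − 6.6q = 96 + 5.5q → q' = 9.9174.
Overproduction Δq = 9.9174 − 6.8182 = 3.0992; wedge = subsidy = 37.5.
Welfare loss = ½ × 3.0992 × 37.5 = €58.11 million.

€58.11 million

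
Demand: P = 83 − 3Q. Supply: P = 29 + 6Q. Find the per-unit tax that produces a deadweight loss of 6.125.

10.5

Competitive equilibrium: 83 − 3Q = 29 + 6Q → Q* = 6, P* = 65.
A tax t gives ΔQ = t/9 and wedge t, so DWL = t²/18.
t²/18 = 6.125 → t² = 110.25 → t = 10.5.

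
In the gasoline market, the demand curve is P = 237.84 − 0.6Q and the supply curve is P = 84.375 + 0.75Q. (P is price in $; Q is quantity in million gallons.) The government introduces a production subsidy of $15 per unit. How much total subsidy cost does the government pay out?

$1871.83 million

Competitive equilibrium: 237.84 − 0.6Q = 84.375 + 0.75Q → Q* = 113.6778, P* = 169.6333.
The subsidy lowers effective supply by 15: P = 69.375 + 0.75Q.
New quantity: 237.84 − 0.6Q = 69.375 + 0.75Q → Q' = 124.7889.
Total subsidy cost = 15 × 124.7889 = $1871.83 million.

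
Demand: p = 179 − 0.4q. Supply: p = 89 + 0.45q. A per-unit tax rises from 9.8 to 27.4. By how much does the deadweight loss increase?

Competitive equilibrium: 179 − 0.4q = 89 + 0.45q → q* = 105.8824, p* = 136.6471.
For a per-unit tax t: Δq = t/0.85, so DWL = ½·t·(t/0.85) = t²/1.7.
At t = 9.8: DWL = 56.494. At t = 27.4: DWL = 441.624.
Increase = 441.624 − 56.494 = 385.13.

385.13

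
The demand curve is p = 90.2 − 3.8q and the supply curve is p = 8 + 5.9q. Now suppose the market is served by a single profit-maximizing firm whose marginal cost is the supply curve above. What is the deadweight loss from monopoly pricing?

Competitive equilibrium: 90.2 − 3.8q = 8 + 5.9q → q* = 8.4742, p* = 57.9979.
Marginal revenue: MR = 90.2 − 7.6q. Set MR = MC: 90.2 − 7.6q = 8 + 5.9q → q_m = 6.0889.
Price p_m = 90.2 − 3.8·6.0889 = 67.0622; MC(q_m) = 8 + 5.9·6.0889 = 43.9245.
Competitive q* = 8.4742, so Δq = 2.3853; wedge = 67.0622 − 43.9245 = 23.1377.
Welfare loss = ½ × 2.3853 × 23.1377 = 27.60.

27.60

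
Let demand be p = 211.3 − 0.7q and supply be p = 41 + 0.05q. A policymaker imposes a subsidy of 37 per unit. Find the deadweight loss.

Competitive equilibrium: 211.3 − 0.7q = 41 + 0.05q → q* = 227.0667, p* = 52.3533.
The subsidy lowers effective supply by 37: p = 4 + 0.05q.
New quantity: 211.3 − 0.7q = 4 + 0.05q → q' = 276.4.
Overproduction Δq = 276.4 − 227.0667 = 49.3333; wedge = subsidy = 37.
Deadweight loss = ½ × 49.3333 × 37 = 912.67.

912.67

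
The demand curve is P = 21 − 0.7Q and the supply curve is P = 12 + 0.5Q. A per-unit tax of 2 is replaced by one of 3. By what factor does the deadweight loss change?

2.25

Competitive equilibrium: 21 − 0.7Q = 12 + 0.5Q → Q* = 7.5, P* = 15.75.
For a per-unit tax t: ΔQ = t/1.2, so DWL = ½·t·(t/1.2) = t²/2.4.
At t = 2: DWL = 1.667. At t = 3: DWL = 3.75.
Ratio = (3/2)² = 2.25.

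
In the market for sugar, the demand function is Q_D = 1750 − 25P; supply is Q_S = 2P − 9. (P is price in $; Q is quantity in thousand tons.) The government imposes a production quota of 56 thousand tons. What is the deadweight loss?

$1151.17 thousand

In inverse form: demand P = 70 − 0.04Q, supply P = 4.5 + 0.5Q.
Competitive equilibrium: 70 − 0.04Q = 4.5 + 0.5Q → Q* = 121.2963, P* = 65.1481.
At Q = 56: demand price = 70 − 0.04·56 = 67.76; supply price = 4.5 + 0.5·56 = 32.5.
ΔQ = 121.2963 − 56 = 65.2963; wedge = 67.76 − 32.5 = 35.26.
The triangle = ½ × 65.2963 × 35.26 = $1151.17 thousand.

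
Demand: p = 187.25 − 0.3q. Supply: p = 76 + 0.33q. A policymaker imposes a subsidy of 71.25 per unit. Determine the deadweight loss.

4029.02

Competitive equilibrium: 187.25 − 0.3q = 76 + 0.33q → q* = 176.5873, p* = 134.2738.
The subsidy lowers effective supply by 71.25: p = 4.75 + 0.33q.
New quantity: 187.25 − 0.3q = 4.75 + 0.33q → q' = 289.6825.
Overproduction Δq = 289.6825 − 176.5873 = 113.0952; wedge = subsidy = 71.25.
Deadweight loss = ½ × 113.0952 × 71.25 = 4029.02.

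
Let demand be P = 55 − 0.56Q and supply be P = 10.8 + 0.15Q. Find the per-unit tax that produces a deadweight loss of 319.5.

21.3

Competitive equilibrium: 55 − 0.56Q = 10.8 + 0.15Q → Q* = 62.2535, P* = 20.138.
A tax t gives ΔQ = t/0.71 and wedge t, so DWL = t²/1.42.
t²/1.42 = 319.5 → t² = 453.69 → t = 21.3.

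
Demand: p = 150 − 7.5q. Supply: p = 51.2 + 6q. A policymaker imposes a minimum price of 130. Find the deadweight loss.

146.07

Competitive equilibrium: 150 − 7.5q = 51.2 + 6q → q* = 7.3185, p* = 95.1111.
At the floor p = 130, quantity demanded = (150 − 130)/7.5 = 2.6667.
Sellers' marginal cost at q' = 2.6667: 51.2 + 6·2.6667 = 67.2002.
Δq = 7.3185 − 2.6667 = 4.6518; wedge = 130 − 67.2002 = 62.7998.
Welfare loss = ½ × 4.6518 × 62.7998 = 146.07.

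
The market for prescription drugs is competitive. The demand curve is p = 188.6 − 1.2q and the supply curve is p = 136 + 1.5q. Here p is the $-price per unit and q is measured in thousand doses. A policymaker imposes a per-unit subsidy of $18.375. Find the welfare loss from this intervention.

Competitive equilibrium: 188.6 − 1.2q = 136 + 1.5q → q* = 19.4815, p* = 165.2222.
The subsidy lowers effective supply by 18.375: p = 117.625 + 1.5q.
New quantity: 188.6 − 1.2q = 117.625 + 1.5q → q' = 26.287.
Overproduction Δq = 26.287 − 19.4815 = 6.8055; wedge = subsidy = 18.375.
Welfare loss = ½ × 6.8055 × 18.375 = $62.53 thousand.

$62.53 thousand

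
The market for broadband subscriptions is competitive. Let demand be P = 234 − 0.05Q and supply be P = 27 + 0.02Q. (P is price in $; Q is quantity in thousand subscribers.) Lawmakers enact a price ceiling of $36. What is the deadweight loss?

$220001.79 thousand

Competitive equilibrium: 234 − 0.05Q = 27 + 0.02Q → Q* = 2957.1429, P* = 86.1429.
At the ceiling P = 36, quantity supplied = (36 − 27)/0.02 = 450.
Willingness to pay at Q' = 450: 234 − 0.05·450 = 211.5.
ΔQ = 2957.1429 − 450 = 2507.1429; wedge = 211.5 − 36 = 175.5.
The triangle = ½ × 2507.1429 × 175.5 = $220001.79 thousand.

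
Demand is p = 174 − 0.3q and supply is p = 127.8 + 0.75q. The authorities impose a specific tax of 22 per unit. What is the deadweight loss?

230.48

Competitive equilibrium: 174 − 0.3q = 127.8 + 0.75q → q* = 44, p* = 160.8.
With the tax, the buyer price exceeds the seller price by 22: (174 − 0.3q) − (127.8 + 0.75q) = 22 → q' = 23.0476.
Δq = 44 − 23.0476 = 20.9524; the wedge equals the tax, 22.
The triangle = ½ × 20.9524 × 22 = 230.48.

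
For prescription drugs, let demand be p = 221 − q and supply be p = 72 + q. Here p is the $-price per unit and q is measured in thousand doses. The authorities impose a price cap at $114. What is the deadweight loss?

Competitive equilibrium: 221 − q = 72 + q → q* = 74.5, p* = 146.5.
At the ceiling p = 114, quantity supplied = (114 − 72)/1 = 42.
Willingness to pay at q' = 42: 221 − 1·42 = 179.
Δq = 74.5 − 42 = 32.5; wedge = 179 − 114 = 65.
Welfare loss = ½ × 32.5 × 65 = $1056.25 thousand.

$1056.25 thousand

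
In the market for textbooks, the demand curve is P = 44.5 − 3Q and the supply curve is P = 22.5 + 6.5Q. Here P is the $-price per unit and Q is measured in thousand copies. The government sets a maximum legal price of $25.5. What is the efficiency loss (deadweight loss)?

Competitive equilibrium: 44.5 − 3Q = 22.5 + 6.5Q → Q* = 2.3158, P* = 37.5526.
At the ceiling P = 25.5, quantity supplied = (25.5 − 22.5)/6.5 = 0.4615.
Willingness to pay at Q' = 0.4615: 44.5 − 3·0.4615 = 43.1155.
ΔQ = 2.3158 − 0.4615 = 1.8543; wedge = 43.1155 − 25.5 = 17.6155.
The triangle = ½ × 1.8543 × 17.6155 = $16.33 thousand.

$16.33 thousand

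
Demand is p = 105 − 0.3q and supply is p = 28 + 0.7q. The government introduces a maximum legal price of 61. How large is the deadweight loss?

445.72

Competitive equilibrium: 105 − 0.3q = 28 + 0.7q → q* = 77, p* = 81.9.
At the ceiling p = 61, quantity supplied = (61 − 28)/0.7 = 47.1429.
Willingness to pay at q' = 47.1429: 105 − 0.3·47.1429 = 90.8571.
Δq = 77 − 47.1429 = 29.8571; wedge = 90.8571 − 61 = 29.8571.
Welfare loss = ½ × 29.8571 × 29.8571 = 445.72.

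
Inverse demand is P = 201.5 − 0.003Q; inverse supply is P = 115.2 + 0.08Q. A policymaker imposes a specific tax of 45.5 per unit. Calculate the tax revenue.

Competitive equilibrium: 201.5 − 0.003Q = 115.2 + 0.08Q → Q* = 1039.759, P* = 198.3807.
With the tax, the buyer price exceeds the seller price by 45.5: (201.5 − 0.003Q) − (115.2 + 0.08Q) = 45.5 → Q' = 491.5663.
Tax revenue = 45.5 × 491.5663 = 22366.27.

22366.27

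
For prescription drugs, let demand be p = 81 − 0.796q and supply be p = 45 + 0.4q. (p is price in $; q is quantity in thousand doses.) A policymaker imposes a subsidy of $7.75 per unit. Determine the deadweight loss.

$25.11 thousand

Competitive equilibrium: 81 − 0.796q = 45 + 0.4q → q* = 30.1003, p* = 57.0401.
The subsidy lowers effective supply by 7.75: p = 37.25 + 0.4q.
New quantity: 81 − 0.796q = 37.25 + 0.4q → q' = 36.5803.
Overproduction Δq = 36.5803 − 30.1003 = 6.48; wedge = subsidy = 7.75.
Welfare loss = ½ × 6.48 × 7.75 = $25.11 thousand.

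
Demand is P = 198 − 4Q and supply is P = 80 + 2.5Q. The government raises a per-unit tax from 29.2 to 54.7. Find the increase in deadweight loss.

164.57

Competitive equilibrium: 198 − 4Q = 80 + 2.5Q → Q* = 18.1538, P* = 125.3846.
For a per-unit tax t: ΔQ = t/6.5, so DWL = ½·t·(t/6.5) = t²/13.
At t = 29.2: DWL = 65.588. At t = 54.7: DWL = 230.161.
Increase = 230.161 − 65.588 = 164.57.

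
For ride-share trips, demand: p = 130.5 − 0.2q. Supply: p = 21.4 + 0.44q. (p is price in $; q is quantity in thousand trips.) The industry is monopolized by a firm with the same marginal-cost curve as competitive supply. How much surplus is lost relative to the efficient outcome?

$527.16 thousand

Competitive equilibrium: 130.5 − 0.2q = 21.4 + 0.44q → q* = 170.4688, p* = 96.4063.
Marginal revenue: MR = 130.5 − 0.4q. Set MR = MC: 130.5 − 0.4q = 21.4 + 0.44q → q_m = 129.881.
Price p_m = 130.5 − 0.2·129.881 = 104.5238; MC(q_m) = 21.4 + 0.44·129.881 = 78.5476.
Competitive q* = 170.4688, so Δq = 40.5878; wedge = 104.5238 − 78.5476 = 25.9762.
DWL = ½ × 40.5878 × 25.9762 = $527.16 thousand.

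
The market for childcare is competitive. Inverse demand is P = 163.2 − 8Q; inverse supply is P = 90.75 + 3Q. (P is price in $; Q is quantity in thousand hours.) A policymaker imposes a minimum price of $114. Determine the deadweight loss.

$1.05 thousand

Competitive equilibrium: 163.2 − 8Q = 90.75 + 3Q → Q* = 6.5864, P* = 110.5091.
At the floor P = 114, quantity demanded = (163.2 − 114)/8 = 6.15.
Sellers' marginal cost at Q' = 6.15: 90.75 + 3·6.15 = 109.2.
ΔQ = 6.5864 − 6.15 = 0.4364; wedge = 114 − 109.2 = 4.8.
Deadweight loss = ½ × 0.4364 × 4.8 = $1.05 thousand.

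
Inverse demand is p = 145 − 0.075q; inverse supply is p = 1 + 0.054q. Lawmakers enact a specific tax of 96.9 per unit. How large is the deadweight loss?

Competitive equilibrium: 145 − 0.075q = 1 + 0.054q → q* = 1116.2791, p* = 61.2791.
With the tax, the buyer price exceeds the seller price by 96.9: (145 − 0.075q) − (1 + 0.054q) = 96.9 → q' = 365.1163.
Δq = 1116.2791 − 365.1163 = 751.1628; the wedge equals the tax, 96.9.
Deadweight loss = ½ × 751.1628 × 96.9 = 36393.84.

36393.84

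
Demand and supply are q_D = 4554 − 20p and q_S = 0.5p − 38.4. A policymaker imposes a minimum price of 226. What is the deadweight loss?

1608.16

In inverse form: demand p = 227.7 − 0.05q, supply p = 76.8 + 2q.
Competitive equilibrium: 227.7 − 0.05q = 76.8 + 2q → q* = 73.6098, p* = 224.0195.
At the floor p = 226, quantity demanded = (227.7 − 226)/0.05 = 34.
Sellers' marginal cost at q' = 34: 76.8 + 2·34 = 144.8.
Δq = 73.6098 − 34 = 39.6098; wedge = 226 − 144.8 = 81.2.
Welfare loss = ½ × 39.6098 × 81.2 = 1608.16.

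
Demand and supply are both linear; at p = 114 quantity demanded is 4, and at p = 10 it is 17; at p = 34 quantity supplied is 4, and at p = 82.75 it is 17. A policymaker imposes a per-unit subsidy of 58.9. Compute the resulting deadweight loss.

Demand slope = (10 − 114)/(17 − 4) = −8, so p = 146 − 8q.
Supply slope = (82.75 − 34)/(17 − 4) = 3.75, so p = 19 + 3.75q.
Competitive equilibrium: 146 − 8q = 19 + 3.75q → q* = 10.8085, p* = 59.5319.
The subsidy lowers effective supply by 58.9: p = 3.75q − 39.9.
New quantity: 146 − 8q = 3.75q − 39.9 → q' = 15.8213.
Overproduction Δq = 15.8213 − 10.8085 = 5.0128; wedge = subsidy = 58.9.
Welfare loss = ½ × 5.0128 × 58.9 = 147.63.

147.63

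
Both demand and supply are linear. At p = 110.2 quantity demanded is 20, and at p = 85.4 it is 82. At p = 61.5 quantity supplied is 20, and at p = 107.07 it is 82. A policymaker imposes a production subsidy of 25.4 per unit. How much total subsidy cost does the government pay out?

2166.27

Demand slope = (85.4 − 110.2)/(82 − 20) = −0.4, so p = 118.2 − 0.4q.
Supply slope = (107.07 − 61.5)/(82 − 20) = 0.735, so p = 46.8 + 0.735q.
Competitive equilibrium: 118.2 − 0.4q = 46.8 + 0.735q → q* = 62.9075, p* = 93.037.
The subsidy lowers effective supply by 25.4: p = 21.4 + 0.735q.
New quantity: 118.2 − 0.4q = 21.4 + 0.735q → q' = 85.2863.
Total subsidy cost = 25.4 × 85.2863 = 2166.27.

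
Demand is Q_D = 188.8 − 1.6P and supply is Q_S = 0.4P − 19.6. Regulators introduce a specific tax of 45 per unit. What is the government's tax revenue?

In inverse form: demand P = 118 − 0.625Q, supply P = 49 + 2.5Q.
Competitive equilibrium: 118 − 0.625Q = 49 + 2.5Q → Q* = 22.08, P* = 104.2.
With the tax, the buyer price exceeds the seller price by 45: (118 − 0.625Q) − (49 + 2.5Q) = 45 → Q' = 7.68.
Tax revenue = 45 × 7.68 = 345.60.

345.60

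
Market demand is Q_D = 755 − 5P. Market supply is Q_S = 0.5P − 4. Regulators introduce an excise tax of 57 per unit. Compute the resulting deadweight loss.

738.41

In inverse form: demand P = 151 − 0.2Q, supply P = 8 + 2Q.
Competitive equilibrium: 151 − 0.2Q = 8 + 2Q → Q* = 65, P* = 138.
With the tax, the buyer price exceeds the seller price by 57: (151 − 0.2Q) − (8 + 2Q) = 57 → Q' = 39.0909.
ΔQ = 65 − 39.0909 = 25.9091; the wedge equals the tax, 57.
The triangle = ½ × 25.9091 × 57 = 738.41.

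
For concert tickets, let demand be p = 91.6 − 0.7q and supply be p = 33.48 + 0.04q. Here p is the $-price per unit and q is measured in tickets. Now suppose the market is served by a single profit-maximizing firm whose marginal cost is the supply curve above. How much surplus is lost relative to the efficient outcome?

$539.34

Competitive equilibrium: 91.6 − 0.7q = 33.48 + 0.04q → q* = 78.5405, p* = 36.6216.
Marginal revenue: MR = 91.6 − 1.4q. Set MR = MC: 91.6 − 1.4q = 33.48 + 0.04q → q_m = 40.3611.
Price p_m = 91.6 − 0.7·40.3611 = 63.3472; MC(q_m) = 33.48 + 0.04·40.3611 = 35.0944.
Competitive q* = 78.5405, so Δq = 38.1794; wedge = 63.3472 − 35.0944 = 28.2528.
Deadweight loss = ½ × 38.1794 × 28.2528 = $539.34.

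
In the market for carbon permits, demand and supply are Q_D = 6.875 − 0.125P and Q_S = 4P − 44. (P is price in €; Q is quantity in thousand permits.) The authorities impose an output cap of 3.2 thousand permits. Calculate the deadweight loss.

€18.77 thousand

In inverse form: demand P = 55 − 8Q, supply P = 11 + 0.25Q.
Competitive equilibrium: 55 − 8Q = 11 + 0.25Q → Q* = 5.3333, P* = 12.3333.
At Q = 3.2: demand price = 55 − 8·3.2 = 29.4; supply price = 11 + 0.25·3.2 = 11.8.
ΔQ = 5.3333 − 3.2 = 2.1333; wedge = 29.4 − 11.8 = 17.6.
Deadweight loss = ½ × 2.1333 × 17.6 = €18.77 thousand.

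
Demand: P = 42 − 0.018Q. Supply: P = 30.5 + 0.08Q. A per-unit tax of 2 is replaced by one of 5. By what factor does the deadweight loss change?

Competitive equilibrium: 42 − 0.018Q = 30.5 + 0.08Q → Q* = 117.3469, P* = 39.8878.
For a per-unit tax t: ΔQ = t/0.098, so DWL = ½·t·(t/0.098) = t²/0.196.
At t = 2: DWL = 20.408. At t = 5: DWL = 127.551.
Ratio = (5/2)² = 6.25.

6.25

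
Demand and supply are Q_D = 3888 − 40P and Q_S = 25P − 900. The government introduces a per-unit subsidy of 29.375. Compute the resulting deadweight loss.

6637.62

In inverse form: demand P = 97.2 − 0.025Q, supply P = 36 + 0.04Q.
Competitive equilibrium: 97.2 − 0.025Q = 36 + 0.04Q → Q* = 941.5385, P* = 73.6615.
The subsidy lowers effective supply by 29.375: P = 6.625 + 0.04Q.
New quantity: 97.2 − 0.025Q = 6.625 + 0.04Q → Q' = 1393.4615.
Overproduction ΔQ = 1393.4615 − 941.5385 = 451.923; wedge = subsidy = 29.375.
Welfare loss = ½ × 451.923 × 29.375 = 6637.62.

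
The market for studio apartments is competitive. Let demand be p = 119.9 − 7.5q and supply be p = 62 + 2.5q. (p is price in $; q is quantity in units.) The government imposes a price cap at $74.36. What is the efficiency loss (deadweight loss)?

Competitive equilibrium: 119.9 − 7.5q = 62 + 2.5q → q* = 5.79, p* = 76.475.
At the ceiling p = 74.36, quantity supplied = (74.36 − 62)/2.5 = 4.944.
Willingness to pay at q' = 4.944: 119.9 − 7.5·4.944 = 82.82.
Δq = 5.79 − 4.944 = 0.846; wedge = 82.82 − 74.36 = 8.46.
Welfare loss = ½ × 0.846 × 8.46 = $3.58.

$3.58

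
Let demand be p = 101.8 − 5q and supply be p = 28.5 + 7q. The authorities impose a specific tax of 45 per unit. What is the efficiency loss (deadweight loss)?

Competitive equilibrium: 101.8 − 5q = 28.5 + 7q → q* = 6.1083, p* = 71.2583.
With the tax, the buyer price exceeds the seller price by 45: (101.8 − 5q) − (28.5 + 7q) = 45 → q' = 2.3583.
Δq = 6.1083 − 2.3583 = 3.75; the wedge equals the tax, 45.
The triangle = ½ × 3.75 × 45 = 84.375.

84.375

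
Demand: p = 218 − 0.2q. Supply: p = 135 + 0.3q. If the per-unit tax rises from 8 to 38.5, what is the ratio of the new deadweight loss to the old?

Competitive equilibrium: 218 − 0.2q = 135 + 0.3q → q* = 166, p* = 184.8.
For a per-unit tax t: Δq = t/0.5, so DWL = ½·t·(t/0.5) = t²/1.
At t = 8: DWL = 64. At t = 38.5: DWL = 1482.25.
Ratio = (38.5/8)² = 23.160.

23.160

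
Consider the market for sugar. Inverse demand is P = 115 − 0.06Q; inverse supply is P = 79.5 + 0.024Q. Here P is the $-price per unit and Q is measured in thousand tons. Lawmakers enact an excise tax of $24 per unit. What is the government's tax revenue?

Competitive equilibrium: 115 − 0.06Q = 79.5 + 0.024Q → Q* = 422.61905, P* = 89.64286.
With the tax, the buyer price exceeds the seller price by 24: (115 − 0.06Q) − (79.5 + 0.024Q) = 24 → Q' = 136.90476.
Tax revenue = 24 × 136.90476 = $3285.71 thousand.

$3285.71 thousand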